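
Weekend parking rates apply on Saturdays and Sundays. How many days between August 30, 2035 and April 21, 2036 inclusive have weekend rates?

68

August 30, 2035 is a Thursday.
From August 30, 2035 to April 21, 2036 is 236 days inclusive.
236 = 7 × 33 + 5, so there are 33 full weeks plus 5 extra days.
Each full week contributes 2 weekend days (Sat, Sun): 33 × 2 = 66.
The 5 extra days are Thursday, Friday, Saturday, Sunday, Monday — 2 of them qualify.
Total: 66 + 2 = 68.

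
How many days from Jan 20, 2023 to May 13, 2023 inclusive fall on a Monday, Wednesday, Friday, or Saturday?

66

Jan 20, 2023 is a Friday.
From Jan 20, 2023 to May 13, 2023 is 114 days inclusive.
114 = 7 × 16 + 2, so there are 16 full weeks plus 2 extra days.
Each full week contributes 4 days from the set (Mon, Wed, Fri, Sat): 16 × 4 = 64.
The 2 extra days are Fri, Sat — 2 of them qualify.
Total: 64 + 2 = 66.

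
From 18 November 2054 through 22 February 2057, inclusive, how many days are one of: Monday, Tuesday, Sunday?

354

18 November 2054 is a Wednesday.
The range spans 828 days (inclusive of both endpoints).
828 = 7 × 118 + 2, so there are 118 full weeks plus 2 extra days.
Each full week contributes 3 days from the set (Mon, Tue, Sun): 118 × 3 = 354.
The 2 extra days are Wed, Thu — none qualify.
Total: 354 + 0 = 354.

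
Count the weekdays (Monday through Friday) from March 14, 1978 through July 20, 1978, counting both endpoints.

93 weekdays

March 14, 1978 is a Tuesday.
That's 129 days from start to end, counting both.
129 = 7 × 18 + 3, so there are 18 full weeks plus 3 extra days.
Each full week contributes 5 weekdays (Mon–Fri): 18 × 5 = 90.
The 3 extra days are Tue, Wed, Thu — 3 of them qualify.
Total: 90 + 3 = 93.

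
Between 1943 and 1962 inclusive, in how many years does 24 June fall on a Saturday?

3

Day of week of June 24 in each year:
1943: Thu, 1944: Sat ✓, 1945: Sun, 1946: Mon, 1947: Tue, 1948: Thu, 1949: Fri, 1950: Sat ✓, 1951: Sun, 1952: Tue, 1953: Wed, 1954: Thu, 1955: Fri, 1956: Sun, 1957: Mon, 1958: Tue, 1959: Wed, 1960: Fri, 1961: Sat ✓, 1962: Sun
Saturdays: 1944, 1950, 1961.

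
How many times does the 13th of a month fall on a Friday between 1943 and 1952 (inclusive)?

15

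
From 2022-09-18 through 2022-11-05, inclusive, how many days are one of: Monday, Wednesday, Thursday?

2022-09-18 is a Sunday.
From 2022-09-18 to 2022-11-05 is 49 days inclusive.
49 = 7 × 7, so the span is exactly 7 full weeks.
Each full week contributes 3 days from the set (Mon, Wed, Thu): 7 × 3 = 21.
Total: 21.

21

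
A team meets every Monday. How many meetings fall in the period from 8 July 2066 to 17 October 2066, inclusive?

8 July 2066 is a Thursday.
That's 102 days from start to end, counting both.
102 = 7 × 14 + 4, so there are 14 full weeks plus 4 extra days.
Each full week contributes one Monday: 14 so far.
The 4 extra days are Thursday, Friday, Saturday, Sunday — none qualify.
Total: 14 + 0 = 14.

14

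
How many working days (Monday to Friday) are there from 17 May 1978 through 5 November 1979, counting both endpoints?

17 May 1978 is a Wednesday.
That's 538 days from start to end, counting both.
538 = 7 × 76 + 6, so there are 76 full weeks plus 6 extra days.
Each full week contributes 5 weekdays (Mon–Fri): 76 × 5 = 380.
The 6 extra days are Wednesday, Thursday, Friday, Saturday, Sunday, Monday — 4 of them qualify.
Total: 380 + 4 = 384.

384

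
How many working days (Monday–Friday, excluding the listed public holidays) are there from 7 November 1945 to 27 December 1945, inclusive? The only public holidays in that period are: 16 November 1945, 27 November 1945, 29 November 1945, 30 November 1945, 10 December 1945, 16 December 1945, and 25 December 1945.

31

7 November 1945 is a Wednesday.
That's 51 days from start to end, counting both.
51 = 7 × 7 + 2, so there are 7 full weeks plus 2 extra days.
Each full week contributes 5 weekdays (Mon–Fri): 7 × 5 = 35.
The 2 extra days are Wednesday, Thursday — 2 of them qualify.
Total: 35 + 2 = 37.
Holidays: 16 November 1945 (Fri); 27 November 1945 (Tue); 29 November 1945 (Thu); 30 November 1945 (Fri); 10 December 1945 (Mon); 16 December 1945 (Sun); 25 December 1945 (Tue).
6 of the 7 holidays fall on weekdays; the rest are weekends and were already excluded.
Business days: 37 − 6 = 31.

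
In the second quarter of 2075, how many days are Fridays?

1 April 2075 is a Monday.
That's 91 days from start to end, counting both.
91 = 7 × 13, so the span is exactly 13 full weeks.
Each full week contributes one Friday: 13 so far.

13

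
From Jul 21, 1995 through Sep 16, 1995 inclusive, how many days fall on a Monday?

8 Mondays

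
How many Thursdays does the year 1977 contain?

52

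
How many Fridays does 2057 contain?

2057-01-01 is a Monday.
The range spans 365 days (inclusive of both endpoints).
365 = 7 × 52 + 1, so there are 52 full weeks plus 1 extra day.
Each full week contributes one Friday: 52 so far.
The 1 extra day is Mon — none qualify.
Total: 52 + 0 = 52.

52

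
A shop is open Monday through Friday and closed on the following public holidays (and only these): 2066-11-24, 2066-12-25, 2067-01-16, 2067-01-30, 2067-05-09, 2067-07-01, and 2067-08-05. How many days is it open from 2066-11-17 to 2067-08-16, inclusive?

191 business days

2066-11-17 is a Wednesday.
That's 273 days from start to end, counting both.
273 = 7 × 39, so the span is exactly 39 full weeks.
Each full week contributes 5 weekdays (Mon–Fri): 39 × 5 = 195.
Holidays: 2066-11-24 (Wed); 2066-12-25 (Sat); 2067-01-16 (Sun); 2067-01-30 (Sun); 2067-05-09 (Mon); 2067-07-01 (Fri); 2067-08-05 (Fri).
4 of the 7 holidays fall on weekdays; the rest are weekends and were already excluded.
Business days: 195 − 4 = 191.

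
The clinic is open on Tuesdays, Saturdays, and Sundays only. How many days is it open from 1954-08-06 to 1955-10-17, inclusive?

188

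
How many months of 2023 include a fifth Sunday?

A month has five Sundays exactly when Sunday falls within its first (length − 28) days.
Jan: 31 days, starts Sun → 5 of Sun, Mon, Tue ✓
Feb: 28 days, starts Wed → 5 of (none)
Mar: 31 days, starts Wed → 5 of Wed, Thu, Fri
Apr: 30 days, starts Sat → 5 of Sat, Sun ✓
May: 31 days, starts Mon → 5 of Mon, Tue, Wed
Jun: 30 days, starts Thu → 5 of Thu, Fri
Jul: 31 days, starts Sat → 5 of Sat, Sun, Mon ✓
Aug: 31 days, starts Tue → 5 of Tue, Wed, Thu
Sep: 30 days, starts Fri → 5 of Fri, Sat
Oct: 31 days, starts Sun → 5 of Sun, Mon, Tue ✓
Nov: 30 days, starts Wed → 5 of Wed, Thu
Dec: 31 days, starts Fri → 5 of Fri, Sat, Sun ✓
Months with five Sundays: Jan, Apr, Jul, Oct, Dec.

5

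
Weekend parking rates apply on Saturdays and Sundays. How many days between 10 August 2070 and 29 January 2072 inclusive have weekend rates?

10 August 2070 is a Sunday.
That's 538 days from start to end, counting both.
538 = 7 × 76 + 6, so there are 76 full weeks plus 6 extra days.
Each full week contributes 2 weekend days (Sat, Sun): 76 × 2 = 152.
The 6 extra days are Sunday, Monday, Tuesday, Wednesday, Thursday, Friday — 1 of them qualifies.
Total: 152 + 1 = 153.

153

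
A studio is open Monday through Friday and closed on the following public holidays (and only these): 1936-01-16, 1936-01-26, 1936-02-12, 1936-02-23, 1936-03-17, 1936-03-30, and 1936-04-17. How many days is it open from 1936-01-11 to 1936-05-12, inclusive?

1936-01-11 is a Saturday.
The range spans 123 days (inclusive of both endpoints).
123 = 7 × 17 + 4, so there are 17 full weeks plus 4 extra days.
Each full week contributes 5 weekdays (Mon–Fri): 17 × 5 = 85.
The 4 extra days are Saturday, Sunday, Monday, Tuesday — 2 of them qualify.
Total: 85 + 2 = 87.
Holidays: 1936-01-16 (Thu); 1936-01-26 (Sun); 1936-02-12 (Wed); 1936-02-23 (Sun); 1936-03-17 (Tue); 1936-03-30 (Mon); 1936-04-17 (Fri).
5 of the 7 holidays fall on weekdays; the rest are weekends and were already excluded.
Business days: 87 − 5 = 82.

82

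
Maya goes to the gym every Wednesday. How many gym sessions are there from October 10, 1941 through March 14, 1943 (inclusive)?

October 10, 1941 is a Friday.
From October 10, 1941 to March 14, 1943 is 521 days inclusive.
521 = 7 × 74 + 3, so there are 74 full weeks plus 3 extra days.
Each full week contributes one Wednesday: 74 so far.
The 3 extra days are Fri, Sat, Sun — none qualify.
Total: 74 + 0 = 74.

74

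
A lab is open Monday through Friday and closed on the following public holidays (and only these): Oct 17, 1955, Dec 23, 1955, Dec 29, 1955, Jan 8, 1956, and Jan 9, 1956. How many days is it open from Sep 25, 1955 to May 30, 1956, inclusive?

Sep 25, 1955 is a Sunday.
That's 249 days from start to end, counting both.
249 = 7 × 35 + 4, so there are 35 full weeks plus 4 extra days.
Each full week contributes 5 weekdays (Mon–Fri): 35 × 5 = 175.
The 4 extra days are Sun, Mon, Tue, Wed — 3 of them qualify.
Total: 175 + 3 = 178.
Holidays: Oct 17, 1955 (Mon); Dec 23, 1955 (Fri); Dec 29, 1955 (Thu); Jan 8, 1956 (Sun); Jan 9, 1956 (Mon).
4 of the 5 holidays fall on weekdays; the rest are weekends and were already excluded.
Business days: 178 − 4 = 174.

174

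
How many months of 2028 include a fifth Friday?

A month has five Fridays exactly when Friday falls within its first (length − 28) days.
Jan: 31 days, starts Sat → 5 of Sat, Sun, Mon
Feb: 29 days, starts Tue → 5 of Tue
Mar: 31 days, starts Wed → 5 of Wed, Thu, Fri ✓
Apr: 30 days, starts Sat → 5 of Sat, Sun
May: 31 days, starts Mon → 5 of Mon, Tue, Wed
Jun: 30 days, starts Thu → 5 of Thu, Fri ✓
Jul: 31 days, starts Sat → 5 of Sat, Sun, Mon
Aug: 31 days, starts Tue → 5 of Tue, Wed, Thu
Sep: 30 days, starts Fri → 5 of Fri, Sat ✓
Oct: 31 days, starts Sun → 5 of Sun, Mon, Tue
Nov: 30 days, starts Wed → 5 of Wed, Thu
Dec: 31 days, starts Fri → 5 of Fri, Sat, Sun ✓
Months with five Fridays: Mar, Jun, Sep, Dec.

4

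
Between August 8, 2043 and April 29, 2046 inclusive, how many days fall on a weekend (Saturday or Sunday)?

August 8, 2043 is a Saturday.
From August 8, 2043 to April 29, 2046 is 996 days inclusive.
996 = 7 × 142 + 2, so there are 142 full weeks plus 2 extra days.
Each full week contributes 2 weekend days (Sat, Sun): 142 × 2 = 284.
The 2 extra days are Saturday, Sunday — 2 of them qualify.
Total: 284 + 2 = 286.

286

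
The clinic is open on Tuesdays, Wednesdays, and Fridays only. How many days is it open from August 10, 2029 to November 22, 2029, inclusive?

45

August 10, 2029 is a Friday.
From August 10, 2029 to November 22, 2029 is 105 days inclusive.
105 = 7 × 15, so the span is exactly 15 full weeks.
Each full week contributes 3 days from the set (Tue, Wed, Fri): 15 × 3 = 45.
Total: 45.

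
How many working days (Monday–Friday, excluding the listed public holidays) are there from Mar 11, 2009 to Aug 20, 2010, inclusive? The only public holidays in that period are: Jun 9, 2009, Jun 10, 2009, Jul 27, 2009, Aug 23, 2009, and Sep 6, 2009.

375 working days

Mar 11, 2009 is a Wednesday.
That's 528 days from start to end, counting both.
528 = 7 × 75 + 3, so there are 75 full weeks plus 3 extra days.
Each full week contributes 5 weekdays (Mon–Fri): 75 × 5 = 375.
The 3 extra days are Wed, Thu, Fri — 3 of them qualify.
Total: 375 + 3 = 378.
Holidays: Jun 9, 2009 (Tue); Jun 10, 2009 (Wed); Jul 27, 2009 (Mon); Aug 23, 2009 (Sun); Sep 6, 2009 (Sun).
3 of the 5 holidays fall on weekdays; the rest are weekends and were already excluded.
Business days: 378 − 3 = 375.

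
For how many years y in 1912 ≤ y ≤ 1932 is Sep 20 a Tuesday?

3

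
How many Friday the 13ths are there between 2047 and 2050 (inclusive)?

Friday-the-13ths by year:
2047: Sep, Dec
2048: Mar, Nov
2049: Aug
2050: May

6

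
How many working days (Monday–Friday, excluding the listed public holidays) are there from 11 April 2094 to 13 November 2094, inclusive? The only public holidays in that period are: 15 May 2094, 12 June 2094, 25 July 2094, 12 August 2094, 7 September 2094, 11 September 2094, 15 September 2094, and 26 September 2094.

152

11 April 2094 is a Sunday.
From 11 April 2094 to 13 November 2094 is 217 days inclusive.
217 = 7 × 31, so the span is exactly 31 full weeks.
Each full week contributes 5 weekdays (Mon–Fri): 31 × 5 = 155.
Total: 155.
Holidays: 15 May 2094 (Sat); 12 June 2094 (Sat); 25 July 2094 (Sun); 12 August 2094 (Thu); 7 September 2094 (Tue); 11 September 2094 (Sat); 15 September 2094 (Wed); 26 September 2094 (Sun).
3 of the 8 holidays fall on weekdays; the rest are weekends and were already excluded.
Business days: 155 − 3 = 152.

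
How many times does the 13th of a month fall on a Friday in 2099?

3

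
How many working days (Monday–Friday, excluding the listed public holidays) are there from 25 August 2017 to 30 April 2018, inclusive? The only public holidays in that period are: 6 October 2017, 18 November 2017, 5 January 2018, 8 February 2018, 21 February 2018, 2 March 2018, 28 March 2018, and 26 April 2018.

25 August 2017 is a Friday.
The range spans 249 days (inclusive of both endpoints).
249 = 7 × 35 + 4, so there are 35 full weeks plus 4 extra days.
Each full week contributes 5 weekdays (Mon–Fri): 35 × 5 = 175.
The 4 extra days are Friday, Saturday, Sunday, Monday — 2 of them qualify.
Total: 175 + 2 = 177.
Holidays: 6 October 2017 (Fri); 18 November 2017 (Sat); 5 January 2018 (Fri); 8 February 2018 (Thu); 21 February 2018 (Wed); 2 March 2018 (Fri); 28 March 2018 (Wed); 26 April 2018 (Thu).
7 of the 8 holidays fall on weekdays; the rest are weekends and were already excluded.
Business days: 177 − 7 = 170.

170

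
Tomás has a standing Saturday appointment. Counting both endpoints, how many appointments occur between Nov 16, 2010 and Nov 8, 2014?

Nov 16, 2010 is a Tuesday.
The range spans 1454 days (inclusive of both endpoints).
1454 = 7 × 207 + 5, so there are 207 full weeks plus 5 extra days.
Each full week contributes one Saturday: 207 so far.
The 5 extra days are Tuesday, Wednesday, Thursday, Friday, Saturday — 1 of them qualifies.
Total: 207 + 1 = 208.

208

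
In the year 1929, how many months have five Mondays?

A month has five Mondays exactly when Monday falls within its first (length − 28) days.
Jan: 31 days, starts Tue → 5 of Tue, Wed, Thu
Feb: 28 days, starts Fri → 5 of (none)
Mar: 31 days, starts Fri → 5 of Fri, Sat, Sun
Apr: 30 days, starts Mon → 5 of Mon, Tue ✓
May: 31 days, starts Wed → 5 of Wed, Thu, Fri
Jun: 30 days, starts Sat → 5 of Sat, Sun
Jul: 31 days, starts Mon → 5 of Mon, Tue, Wed ✓
Aug: 31 days, starts Thu → 5 of Thu, Fri, Sat
Sep: 30 days, starts Sun → 5 of Sun, Mon ✓
Oct: 31 days, starts Tue → 5 of Tue, Wed, Thu
Nov: 30 days, starts Fri → 5 of Fri, Sat
Dec: 31 days, starts Sun → 5 of Sun, Mon, Tue ✓
Months with five Mondays: Apr, Jul, Sep, Dec.

4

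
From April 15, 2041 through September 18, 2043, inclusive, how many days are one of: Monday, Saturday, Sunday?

April 15, 2041 is a Monday.
The range spans 887 days (inclusive of both endpoints).
887 = 7 × 126 + 5, so there are 126 full weeks plus 5 extra days.
Each full week contributes 3 days from the set (Mon, Sat, Sun): 126 × 3 = 378.
The 5 extra days are Mon, Tue, Wed, Thu, Fri — 1 of them qualifies.
Total: 378 + 1 = 379.

379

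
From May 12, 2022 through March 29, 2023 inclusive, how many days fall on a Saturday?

May 12, 2022 is a Thursday.
That's 322 days from start to end, counting both.
322 = 7 × 46, so the span is exactly 46 full weeks.
Each full week contributes one Saturday: 46 so far.

46 Saturdays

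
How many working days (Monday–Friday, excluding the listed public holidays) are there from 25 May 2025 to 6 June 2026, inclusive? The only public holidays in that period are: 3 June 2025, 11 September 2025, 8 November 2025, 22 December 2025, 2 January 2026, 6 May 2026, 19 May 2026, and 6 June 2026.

264

25 May 2025 is a Sunday.
That's 378 days from start to end, counting both.
378 = 7 × 54, so the span is exactly 54 full weeks.
Each full week contributes 5 weekdays (Mon–Fri): 54 × 5 = 270.
Total: 270.
Holidays: 3 June 2025 (Tue); 11 September 2025 (Thu); 8 November 2025 (Sat); 22 December 2025 (Mon); 2 January 2026 (Fri); 6 May 2026 (Wed); 19 May 2026 (Tue); 6 June 2026 (Sat).
6 of the 8 holidays fall on weekdays; the rest are weekends and were already excluded.
Business days: 270 − 6 = 264.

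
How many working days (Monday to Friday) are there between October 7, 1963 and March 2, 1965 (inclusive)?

367 weekdays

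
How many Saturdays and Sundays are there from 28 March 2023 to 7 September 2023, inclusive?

46

28 March 2023 is a Tuesday.
That's 164 days from start to end, counting both.
164 = 7 × 23 + 3, so there are 23 full weeks plus 3 extra days.
Each full week contributes 2 weekend days (Sat, Sun): 23 × 2 = 46.
The 3 extra days are Tue, Wed, Thu — none qualify.
Total: 46 + 0 = 46.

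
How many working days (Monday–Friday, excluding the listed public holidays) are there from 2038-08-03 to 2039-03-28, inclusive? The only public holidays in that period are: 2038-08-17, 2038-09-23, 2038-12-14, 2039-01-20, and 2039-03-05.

2038-08-03 is a Tuesday.
That's 238 days from start to end, counting both.
238 = 7 × 34, so the span is exactly 34 full weeks.
Each full week contributes 5 weekdays (Mon–Fri): 34 × 5 = 170.
Total: 170.
Holidays: 2038-08-17 (Tue); 2038-09-23 (Thu); 2038-12-14 (Tue); 2039-01-20 (Thu); 2039-03-05 (Sat).
4 of the 5 holidays fall on weekdays; the rest are weekends and were already excluded.
Business days: 170 − 4 = 166.

166 working days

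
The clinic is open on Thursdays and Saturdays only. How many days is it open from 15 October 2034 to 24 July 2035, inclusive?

80

15 October 2034 is a Sunday.
The range spans 283 days (inclusive of both endpoints).
283 = 7 × 40 + 3, so there are 40 full weeks plus 3 extra days.
Each full week contributes 2 days from the set (Thu, Sat): 40 × 2 = 80.
The 3 extra days are Sunday, Monday, Tuesday — none qualify.
Total: 80 + 0 = 80.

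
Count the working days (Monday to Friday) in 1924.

262 weekdays

1924-01-01 is a Tuesday.
The range spans 366 days (inclusive of both endpoints).
366 = 7 × 52 + 2, so there are 52 full weeks plus 2 extra days.
Each full week contributes 5 weekdays (Mon–Fri): 52 × 5 = 260.
The 2 extra days are Tuesday, Wednesday — 2 of them qualify.
Total: 260 + 2 = 262.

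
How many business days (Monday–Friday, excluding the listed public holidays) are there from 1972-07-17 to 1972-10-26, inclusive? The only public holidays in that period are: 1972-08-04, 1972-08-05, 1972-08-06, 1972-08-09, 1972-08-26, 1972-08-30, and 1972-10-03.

1972-07-17 is a Monday.
That's 102 days from start to end, counting both.
102 = 7 × 14 + 4, so there are 14 full weeks plus 4 extra days.
Each full week contributes 5 weekdays (Mon–Fri): 14 × 5 = 70.
The 4 extra days are Mon, Tue, Wed, Thu — 4 of them qualify.
Total: 70 + 4 = 74.
Holidays: 1972-08-04 (Fri); 1972-08-05 (Sat); 1972-08-06 (Sun); 1972-08-09 (Wed); 1972-08-26 (Sat); 1972-08-30 (Wed); 1972-10-03 (Tue).
4 of the 7 holidays fall on weekdays; the rest are weekends and were already excluded.
Business days: 74 − 4 = 70.

70 business days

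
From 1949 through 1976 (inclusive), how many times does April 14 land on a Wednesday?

4

Day of week of April 14 in each year:
1949: Thu, 1950: Fri, 1951: Sat, 1952: Mon, 1953: Tue, 1954: Wed ✓, 1955: Thu, 1956: Sat, 1957: Sun, 1958: Mon, 1959: Tue, 1960: Thu, 1961: Fri, 1962: Sat, 1963: Sun, 1964: Tue, 1965: Wed ✓, 1966: Thu, 1967: Fri, 1968: Sun, 1969: Mon, 1970: Tue, 1971: Wed ✓, 1972: Fri, 1973: Sat, 1974: Sun, 1975: Mon, 1976: Wed ✓
Wednesdays: 1954, 1965, 1971, 1976.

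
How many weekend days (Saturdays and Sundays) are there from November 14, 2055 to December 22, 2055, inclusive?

11

November 14, 2055 is a Sunday.
That's 39 days from start to end, counting both.
39 = 7 × 5 + 4, so there are 5 full weeks plus 4 extra days.
Each full week contributes 2 weekend days (Sat, Sun): 5 × 2 = 10.
The 4 extra days are Sun, Mon, Tue, Wed — 1 of them qualifies.
Total: 10 + 1 = 11.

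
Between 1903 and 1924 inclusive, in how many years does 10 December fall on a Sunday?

Day of week of December 10 in each year:
1903: Thu, 1904: Sat, 1905: Sun ✓, 1906: Mon, 1907: Tue, 1908: Thu, 1909: Fri, 1910: Sat, 1911: Sun ✓, 1912: Tue, 1913: Wed, 1914: Thu, 1915: Fri, 1916: Sun ✓, 1917: Mon, 1918: Tue, 1919: Wed, 1920: Fri, 1921: Sat, 1922: Sun ✓, 1923: Mon, 1924: Wed
Sundays: 1905, 1911, 1916, 1922.

4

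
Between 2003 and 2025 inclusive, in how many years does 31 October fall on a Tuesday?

Day of week of October 31 in each year:
2003: Fri, 2004: Sun, 2005: Mon, 2006: Tue ✓, 2007: Wed, 2008: Fri, 2009: Sat, 2010: Sun, 2011: Mon, 2012: Wed, 2013: Thu, 2014: Fri, 2015: Sat, 2016: Mon, 2017: Tue ✓, 2018: Wed, 2019: Thu, 2020: Sat, 2021: Sun, 2022: Mon, 2023: Tue ✓, 2024: Thu, 2025: Fri
Tuesdays: 2006, 2017, 2023.

3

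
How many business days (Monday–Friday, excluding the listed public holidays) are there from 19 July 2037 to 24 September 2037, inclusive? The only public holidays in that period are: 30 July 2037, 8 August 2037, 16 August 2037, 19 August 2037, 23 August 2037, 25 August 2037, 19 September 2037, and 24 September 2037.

45

19 July 2037 is a Sunday.
From 19 July 2037 to 24 September 2037 is 68 days inclusive.
68 = 7 × 9 + 5, so there are 9 full weeks plus 5 extra days.
Each full week contributes 5 weekdays (Mon–Fri): 9 × 5 = 45.
The 5 extra days are Sunday, Monday, Tuesday, Wednesday, Thursday — 4 of them qualify.
Total: 45 + 4 = 49.
Holidays: 30 July 2037 (Thu); 8 August 2037 (Sat); 16 August 2037 (Sun); 19 August 2037 (Wed); 23 August 2037 (Sun); 25 August 2037 (Tue); 19 September 2037 (Sat); 24 September 2037 (Thu).
4 of the 8 holidays fall on weekdays; the rest are weekends and were already excluded.
Business days: 49 − 4 = 45.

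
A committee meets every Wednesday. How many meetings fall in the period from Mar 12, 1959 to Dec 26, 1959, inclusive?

41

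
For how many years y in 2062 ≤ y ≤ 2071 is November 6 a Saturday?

1

Day of week of November 6 in each year:
2062: Mon, 2063: Tue, 2064: Thu, 2065: Fri, 2066: Sat ✓, 2067: Sun, 2068: Tue, 2069: Wed, 2070: Thu, 2071: Fri
Saturdays: 2066.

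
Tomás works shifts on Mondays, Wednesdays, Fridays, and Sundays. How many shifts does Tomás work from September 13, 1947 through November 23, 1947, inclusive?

September 13, 1947 is a Saturday.
The range spans 72 days (inclusive of both endpoints).
72 = 7 × 10 + 2, so there are 10 full weeks plus 2 extra days.
Each full week contributes 4 days from the set (Mon, Wed, Fri, Sun): 10 × 4 = 40.
The 2 extra days are Sat, Sun — 1 of them qualifies.
Total: 40 + 1 = 41.

41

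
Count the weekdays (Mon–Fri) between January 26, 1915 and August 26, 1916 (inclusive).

414

January 26, 1915 is a Tuesday.
That's 579 days from start to end, counting both.
579 = 7 × 82 + 5, so there are 82 full weeks plus 5 extra days.
Each full week contributes 5 weekdays (Mon–Fri): 82 × 5 = 410.
The 5 extra days are Tuesday, Wednesday, Thursday, Friday, Saturday — 4 of them qualify.
Total: 410 + 4 = 414.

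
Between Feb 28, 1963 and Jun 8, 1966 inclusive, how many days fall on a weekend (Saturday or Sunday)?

342

Feb 28, 1963 is a Thursday.
From Feb 28, 1963 to Jun 8, 1966 is 1197 days inclusive.
1197 = 7 × 171, so the span is exactly 171 full weeks.
Each full week contributes 2 weekend days (Sat, Sun): 171 × 2 = 342.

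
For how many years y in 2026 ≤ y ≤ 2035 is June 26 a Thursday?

1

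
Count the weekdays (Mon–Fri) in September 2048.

September 1, 2048 is a Tuesday.
The range spans 30 days (inclusive of both endpoints).
30 = 7 × 4 + 2, so there are 4 full weeks plus 2 extra days.
Each full week contributes 5 weekdays (Mon–Fri): 4 × 5 = 20.
The 2 extra days are Tue, Wed — 2 of them qualify.
Total: 20 + 2 = 22.

22 weekdays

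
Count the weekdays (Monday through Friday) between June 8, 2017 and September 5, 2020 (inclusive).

847 weekdays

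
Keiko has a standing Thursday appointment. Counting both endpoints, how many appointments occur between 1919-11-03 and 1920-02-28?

17

1919-11-03 is a Monday.
That's 118 days from start to end, counting both.
118 = 7 × 16 + 6, so there are 16 full weeks plus 6 extra days.
Each full week contributes one Thursday: 16 so far.
The 6 extra days are Mon, Tue, Wed, Thu, Fri, Sat — 1 of them qualifies.
Total: 16 + 1 = 17.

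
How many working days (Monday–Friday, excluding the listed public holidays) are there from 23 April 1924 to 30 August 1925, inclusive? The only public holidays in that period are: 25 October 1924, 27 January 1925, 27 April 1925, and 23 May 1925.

23 April 1924 is a Wednesday.
From 23 April 1924 to 30 August 1925 is 495 days inclusive.
495 = 7 × 70 + 5, so there are 70 full weeks plus 5 extra days.
Each full week contributes 5 weekdays (Mon–Fri): 70 × 5 = 350.
The 5 extra days are Wednesday, Thursday, Friday, Saturday, Sunday — 3 of them qualify.
Total: 350 + 3 = 353.
Holidays: 25 October 1924 (Sat); 27 January 1925 (Tue); 27 April 1925 (Mon); 23 May 1925 (Sat).
2 of the 4 holidays fall on weekdays; the rest are weekends and were already excluded.
Business days: 353 − 2 = 351.

351 working days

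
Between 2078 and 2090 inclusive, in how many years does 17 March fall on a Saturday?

Day of week of March 17 in each year:
2078: Thu, 2079: Fri, 2080: Sun, 2081: Mon, 2082: Tue, 2083: Wed, 2084: Fri, 2085: Sat ✓, 2086: Sun, 2087: Mon, 2088: Wed, 2089: Thu, 2090: Fri
Saturdays: 2085.

1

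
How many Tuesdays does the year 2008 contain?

2008-01-01 is a Tuesday.
From 2008-01-01 to 2008-12-31 is 366 days inclusive.
366 = 7 × 52 + 2, so there are 52 full weeks plus 2 extra days.
Each full week contributes one Tuesday: 52 so far.
The 2 extra days are Tuesday, Wednesday — 1 of them qualifies.
Total: 52 + 1 = 53.

53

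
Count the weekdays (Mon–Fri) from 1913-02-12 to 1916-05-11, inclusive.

847 weekdays

1913-02-12 is a Wednesday.
That's 1185 days from start to end, counting both.
1185 = 7 × 169 + 2, so there are 169 full weeks plus 2 extra days.
Each full week contributes 5 weekdays (Mon–Fri): 169 × 5 = 845.
The 2 extra days are Wed, Thu — 2 of them qualify.
Total: 845 + 2 = 847.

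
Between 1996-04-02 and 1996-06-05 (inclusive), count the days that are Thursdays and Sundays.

1996-04-02 is a Tuesday.
The range spans 65 days (inclusive of both endpoints).
65 = 7 × 9 + 2, so there are 9 full weeks plus 2 extra days.
Each full week contributes 2 days from the set (Thu, Sun): 9 × 2 = 18.
The 2 extra days are Tue, Wed — none qualify.
Total: 18 + 0 = 18.

18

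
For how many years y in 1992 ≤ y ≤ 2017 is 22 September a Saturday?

3

Day of week of September 22 in each year:
1992: Tue, 1993: Wed, 1994: Thu, 1995: Fri, 1996: Sun, 1997: Mon, 1998: Tue, 1999: Wed, 2000: Fri, 2001: Sat ✓, 2002: Sun, 2003: Mon, 2004: Wed, 2005: Thu, 2006: Fri, 2007: Sat ✓, 2008: Mon, 2009: Tue, 2010: Wed, 2011: Thu, 2012: Sat ✓, 2013: Sun, 2014: Mon, 2015: Tue, 2016: Thu, 2017: Fri
Saturdays: 2001, 2007, 2012.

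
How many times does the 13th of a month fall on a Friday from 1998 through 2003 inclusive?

Friday-the-13ths by year:
1998: Feb, Mar, Nov
1999: Aug
2000: Oct
2001: Apr, Jul
2002: Sep, Dec
2003: Jun

10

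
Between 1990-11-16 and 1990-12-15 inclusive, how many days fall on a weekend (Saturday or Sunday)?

9

1990-11-16 is a Friday.
That's 30 days from start to end, counting both.
30 = 7 × 4 + 2, so there are 4 full weeks plus 2 extra days.
Each full week contributes 2 weekend days (Sat, Sun): 4 × 2 = 8.
The 2 extra days are Fri, Sat — 1 of them qualifies.
Total: 8 + 1 = 9.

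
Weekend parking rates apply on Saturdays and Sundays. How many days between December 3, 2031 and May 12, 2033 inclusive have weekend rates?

150

December 3, 2031 is a Wednesday.
The range spans 527 days (inclusive of both endpoints).
527 = 7 × 75 + 2, so there are 75 full weeks plus 2 extra days.
Each full week contributes 2 weekend days (Sat, Sun): 75 × 2 = 150.
The 2 extra days are Wednesday, Thursday — none qualify.
Total: 150 + 0 = 150.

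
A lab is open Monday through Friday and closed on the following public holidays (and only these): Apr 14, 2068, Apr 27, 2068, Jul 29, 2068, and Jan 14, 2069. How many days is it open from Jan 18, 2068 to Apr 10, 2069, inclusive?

Jan 18, 2068 is a Wednesday.
That's 449 days from start to end, counting both.
449 = 7 × 64 + 1, so there are 64 full weeks plus 1 extra day.
Each full week contributes 5 weekdays (Mon–Fri): 64 × 5 = 320.
The 1 extra day is Wed — 1 of them qualifies.
Total: 320 + 1 = 321.
Holidays: Apr 14, 2068 (Sat); Apr 27, 2068 (Fri); Jul 29, 2068 (Sun); Jan 14, 2069 (Mon).
2 of the 4 holidays fall on weekdays; the rest are weekends and were already excluded.
Business days: 321 − 2 = 319.

319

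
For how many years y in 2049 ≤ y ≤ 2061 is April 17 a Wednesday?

Day of week of April 17 in each year:
2049: Sat, 2050: Sun, 2051: Mon, 2052: Wed ✓, 2053: Thu, 2054: Fri, 2055: Sat, 2056: Mon, 2057: Tue, 2058: Wed ✓, 2059: Thu, 2060: Sat, 2061: Sun
Wednesdays: 2052, 2058.

2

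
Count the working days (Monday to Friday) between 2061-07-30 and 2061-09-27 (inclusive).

42

2061-07-30 is a Saturday.
The range spans 60 days (inclusive of both endpoints).
60 = 7 × 8 + 4, so there are 8 full weeks plus 4 extra days.
Each full week contributes 5 weekdays (Mon–Fri): 8 × 5 = 40.
The 4 extra days are Saturday, Sunday, Monday, Tuesday — 2 of them qualify.
Total: 40 + 2 = 42.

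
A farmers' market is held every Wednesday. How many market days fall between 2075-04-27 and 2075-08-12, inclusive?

2075-04-27 is a Saturday.
That's 108 days from start to end, counting both.
108 = 7 × 15 + 3, so there are 15 full weeks plus 3 extra days.
Each full week contributes one Wednesday: 15 so far.
The 3 extra days are Sat, Sun, Mon — none qualify.
Total: 15 + 0 = 15.

15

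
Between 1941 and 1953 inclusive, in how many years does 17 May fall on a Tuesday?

1

Day of week of May 17 in each year:
1941: Sat, 1942: Sun, 1943: Mon, 1944: Wed, 1945: Thu, 1946: Fri, 1947: Sat, 1948: Mon, 1949: Tue ✓, 1950: Wed, 1951: Thu, 1952: Sat, 1953: Sun
Tuesdays: 1949.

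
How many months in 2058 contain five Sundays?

4

A month has five Sundays exactly when Sunday falls within its first (length − 28) days.
Jan: 31 days, starts Tue → 5 of Tue, Wed, Thu
Feb: 28 days, starts Fri → 5 of (none)
Mar: 31 days, starts Fri → 5 of Fri, Sat, Sun ✓
Apr: 30 days, starts Mon → 5 of Mon, Tue
May: 31 days, starts Wed → 5 of Wed, Thu, Fri
Jun: 30 days, starts Sat → 5 of Sat, Sun ✓
Jul: 31 days, starts Mon → 5 of Mon, Tue, Wed
Aug: 31 days, starts Thu → 5 of Thu, Fri, Sat
Sep: 30 days, starts Sun → 5 of Sun, Mon ✓
Oct: 31 days, starts Tue → 5 of Tue, Wed, Thu
Nov: 30 days, starts Fri → 5 of Fri, Sat
Dec: 31 days, starts Sun → 5 of Sun, Mon, Tue ✓
Months with five Sundays: Mar, Jun, Sep, Dec.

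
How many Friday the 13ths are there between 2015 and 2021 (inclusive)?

Friday-the-13ths by year:
2015: Feb, Mar, Nov
2016: May
2017: Jan, Oct
2018: Apr, Jul
2019: Sep, Dec
2020: Mar, Nov
2021: Aug

13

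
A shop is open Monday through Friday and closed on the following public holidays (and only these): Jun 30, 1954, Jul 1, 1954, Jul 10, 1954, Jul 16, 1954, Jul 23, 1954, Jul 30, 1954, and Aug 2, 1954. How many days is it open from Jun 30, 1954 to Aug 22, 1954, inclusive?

Jun 30, 1954 is a Wednesday.
From Jun 30, 1954 to Aug 22, 1954 is 54 days inclusive.
54 = 7 × 7 + 5, so there are 7 full weeks plus 5 extra days.
Each full week contributes 5 weekdays (Mon–Fri): 7 × 5 = 35.
The 5 extra days are Wed, Thu, Fri, Sat, Sun — 3 of them qualify.
Total: 35 + 3 = 38.
Holidays: Jun 30, 1954 (Wed); Jul 1, 1954 (Thu); Jul 10, 1954 (Sat); Jul 16, 1954 (Fri); Jul 23, 1954 (Fri); Jul 30, 1954 (Fri); Aug 2, 1954 (Mon).
6 of the 7 holidays fall on weekdays; the rest are weekends and were already excluded.
Business days: 38 − 6 = 32.

32 business days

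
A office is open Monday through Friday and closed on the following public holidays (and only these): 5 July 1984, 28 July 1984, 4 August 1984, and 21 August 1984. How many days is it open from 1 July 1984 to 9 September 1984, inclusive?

48

1 July 1984 is a Sunday.
The range spans 71 days (inclusive of both endpoints).
71 = 7 × 10 + 1, so there are 10 full weeks plus 1 extra day.
Each full week contributes 5 weekdays (Mon–Fri): 10 × 5 = 50.
The 1 extra day is Sun — none qualify.
Total: 50 + 0 = 50.
Holidays: 5 July 1984 (Thu); 28 July 1984 (Sat); 4 August 1984 (Sat); 21 August 1984 (Tue).
2 of the 4 holidays fall on weekdays; the rest are weekends and were already excluded.
Business days: 50 − 2 = 48.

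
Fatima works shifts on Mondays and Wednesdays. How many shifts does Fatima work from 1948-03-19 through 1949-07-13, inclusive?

138

1948-03-19 is a Friday.
That's 482 days from start to end, counting both.
482 = 7 × 68 + 6, so there are 68 full weeks plus 6 extra days.
Each full week contributes 2 days from the set (Mon, Wed): 68 × 2 = 136.
The 6 extra days are Friday, Saturday, Sunday, Monday, Tuesday, Wednesday — 2 of them qualify.
Total: 136 + 2 = 138.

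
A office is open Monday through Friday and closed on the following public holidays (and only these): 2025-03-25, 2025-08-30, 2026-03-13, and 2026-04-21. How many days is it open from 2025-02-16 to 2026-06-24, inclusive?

2025-02-16 is a Sunday.
That's 494 days from start to end, counting both.
494 = 7 × 70 + 4, so there are 70 full weeks plus 4 extra days.
Each full week contributes 5 weekdays (Mon–Fri): 70 × 5 = 350.
The 4 extra days are Sun, Mon, Tue, Wed — 3 of them qualify.
Total: 350 + 3 = 353.
Holidays: 2025-03-25 (Tue); 2025-08-30 (Sat); 2026-03-13 (Fri); 2026-04-21 (Tue).
3 of the 4 holidays fall on weekdays; the rest are weekends and were already excluded.
Business days: 353 − 3 = 350.

350 working days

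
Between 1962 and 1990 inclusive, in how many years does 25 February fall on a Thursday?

Day of week of February 25 in each year:
1962: Sun, 1963: Mon, 1964: Tue, 1965: Thu ✓, 1966: Fri, 1967: Sat, 1968: Sun, 1969: Tue, 1970: Wed, 1971: Thu ✓, 1972: Fri, 1973: Sun, 1974: Mon, 1975: Tue, 1976: Wed, 1977: Fri, 1978: Sat, 1979: Sun, 1980: Mon, 1981: Wed, 1982: Thu ✓, 1983: Fri, 1984: Sat, 1985: Mon, 1986: Tue, 1987: Wed, 1988: Thu ✓, 1989: Sat, 1990: Sun
Thursdays: 1965, 1971, 1982, 1988.

4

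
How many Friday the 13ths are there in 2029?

2

The 13th falls on a Friday when the month's 13th has weekday Fri.
Jan 13 is Sat; Feb 13 is Tue; Mar 13 is Tue; Apr 13 is Fri ✓; May 13 is Sun; Jun 13 is Wed; Jul 13 is Fri ✓; Aug 13 is Mon; Sep 13 is Thu; Oct 13 is Sat; Nov 13 is Tue; Dec 13 is Thu.
Friday the 13ths: Apr, Jul.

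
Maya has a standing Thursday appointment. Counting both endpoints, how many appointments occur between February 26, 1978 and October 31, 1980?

140 Thursdays

February 26, 1978 is a Sunday.
From February 26, 1978 to October 31, 1980 is 979 days inclusive.
979 = 7 × 139 + 6, so there are 139 full weeks plus 6 extra days.
Each full week contributes one Thursday: 139 so far.
The 6 extra days are Sunday, Monday, Tuesday, Wednesday, Thursday, Friday — 1 of them qualifies.
Total: 139 + 1 = 140.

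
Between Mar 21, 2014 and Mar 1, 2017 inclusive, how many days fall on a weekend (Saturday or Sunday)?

Mar 21, 2014 is a Friday.
The range spans 1077 days (inclusive of both endpoints).
1077 = 7 × 153 + 6, so there are 153 full weeks plus 6 extra days.
Each full week contributes 2 weekend days (Sat, Sun): 153 × 2 = 306.
The 6 extra days are Fri, Sat, Sun, Mon, Tue, Wed — 2 of them qualify.
Total: 306 + 2 = 308.

308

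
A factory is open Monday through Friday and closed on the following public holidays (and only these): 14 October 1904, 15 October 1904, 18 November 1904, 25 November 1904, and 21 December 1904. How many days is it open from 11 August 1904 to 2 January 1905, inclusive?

99

11 August 1904 is a Thursday.
That's 145 days from start to end, counting both.
145 = 7 × 20 + 5, so there are 20 full weeks plus 5 extra days.
Each full week contributes 5 weekdays (Mon–Fri): 20 × 5 = 100.
The 5 extra days are Thu, Fri, Sat, Sun, Mon — 3 of them qualify.
Total: 100 + 3 = 103.
Holidays: 14 October 1904 (Fri); 15 October 1904 (Sat); 18 November 1904 (Fri); 25 November 1904 (Fri); 21 December 1904 (Wed).
4 of the 5 holidays fall on weekdays; the rest are weekends and were already excluded.
Business days: 103 − 4 = 99.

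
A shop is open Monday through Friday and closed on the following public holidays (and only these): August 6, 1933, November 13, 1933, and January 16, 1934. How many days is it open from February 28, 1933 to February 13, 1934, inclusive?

February 28, 1933 is a Tuesday.
From February 28, 1933 to February 13, 1934 is 351 days inclusive.
351 = 7 × 50 + 1, so there are 50 full weeks plus 1 extra day.
Each full week contributes 5 weekdays (Mon–Fri): 50 × 5 = 250.
The 1 extra day is Tuesday — 1 of them qualifies.
Total: 250 + 1 = 251.
Holidays: August 6, 1933 (Sun); November 13, 1933 (Mon); January 16, 1934 (Tue).
2 of the 3 holidays fall on weekdays; the rest are weekends and were already excluded.
Business days: 251 − 2 = 249.

249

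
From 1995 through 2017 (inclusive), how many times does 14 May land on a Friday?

Day of week of May 14 in each year:
1995: Sun, 1996: Tue, 1997: Wed, 1998: Thu, 1999: Fri ✓, 2000: Sun, 2001: Mon, 2002: Tue, 2003: Wed, 2004: Fri ✓, 2005: Sat, 2006: Sun, 2007: Mon, 2008: Wed, 2009: Thu, 2010: Fri ✓, 2011: Sat, 2012: Mon, 2013: Tue, 2014: Wed, 2015: Thu, 2016: Sat, 2017: Sun
Fridays: 1999, 2004, 2010.

3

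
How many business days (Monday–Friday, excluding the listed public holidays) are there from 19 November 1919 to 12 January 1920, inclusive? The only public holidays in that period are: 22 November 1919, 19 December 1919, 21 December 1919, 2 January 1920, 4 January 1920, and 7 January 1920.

36

19 November 1919 is a Wednesday.
The range spans 55 days (inclusive of both endpoints).
55 = 7 × 7 + 6, so there are 7 full weeks plus 6 extra days.
Each full week contributes 5 weekdays (Mon–Fri): 7 × 5 = 35.
The 6 extra days are Wed, Thu, Fri, Sat, Sun, Mon — 4 of them qualify.
Total: 35 + 4 = 39.
Holidays: 22 November 1919 (Sat); 19 December 1919 (Fri); 21 December 1919 (Sun); 2 January 1920 (Fri); 4 January 1920 (Sun); 7 January 1920 (Wed).
3 of the 6 holidays fall on weekdays; the rest are weekends and were already excluded.
Business days: 39 − 3 = 36.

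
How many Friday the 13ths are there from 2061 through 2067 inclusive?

Friday-the-13ths by year:
2061: May
2062: Jan, Oct
2063: Apr, Jul
2064: Jun
2065: Feb, Mar, Nov
2066: Aug
2067: May

11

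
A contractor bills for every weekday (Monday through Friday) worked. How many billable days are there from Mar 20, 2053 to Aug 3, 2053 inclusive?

Mar 20, 2053 is a Thursday.
From Mar 20, 2053 to Aug 3, 2053 is 137 days inclusive.
137 = 7 × 19 + 4, so there are 19 full weeks plus 4 extra days.
Each full week contributes 5 weekdays (Mon–Fri): 19 × 5 = 95.
The 4 extra days are Thu, Fri, Sat, Sun — 2 of them qualify.
Total: 95 + 2 = 97.

97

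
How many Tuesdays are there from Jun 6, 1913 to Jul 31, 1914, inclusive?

Jun 6, 1913 is a Friday.
From Jun 6, 1913 to Jul 31, 1914 is 421 days inclusive.
421 = 7 × 60 + 1, so there are 60 full weeks plus 1 extra day.
Each full week contributes one Tuesday: 60 so far.
The 1 extra day is Friday — none qualify.
Total: 60 + 0 = 60.

60 Tuesdays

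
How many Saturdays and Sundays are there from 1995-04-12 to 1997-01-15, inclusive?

1995-04-12 is a Wednesday.
From 1995-04-12 to 1997-01-15 is 645 days inclusive.
645 = 7 × 92 + 1, so there are 92 full weeks plus 1 extra day.
Each full week contributes 2 weekend days (Sat, Sun): 92 × 2 = 184.
The 1 extra day is Wednesday — none qualify.
Total: 184 + 0 = 184.

184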